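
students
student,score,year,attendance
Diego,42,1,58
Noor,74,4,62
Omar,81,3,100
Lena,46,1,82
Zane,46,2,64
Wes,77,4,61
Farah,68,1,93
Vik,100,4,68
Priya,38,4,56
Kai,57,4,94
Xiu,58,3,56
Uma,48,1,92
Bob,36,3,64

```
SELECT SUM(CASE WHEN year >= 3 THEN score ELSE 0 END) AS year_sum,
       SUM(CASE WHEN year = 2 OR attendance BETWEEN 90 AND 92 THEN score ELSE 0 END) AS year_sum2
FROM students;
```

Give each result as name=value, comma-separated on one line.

year_sum=521, year_sum2=94

[year_sum: year >= 3]
student=Diego: ✗
student=Noor: ✓ → 74
student=Omar: ✓ → 81
student=Lena: ✗
student=Zane: ✗
student=Wes: ✓ → 77
student=Farah: ✗
student=Vik: ✓ → 100
student=Priya: ✓ → 38
student=Kai: ✓ → 57
student=Xiu: ✓ → 58
student=Uma: ✗
student=Bob: ✓ → 36
year_sum = 74 + 81 + 77 + 100 + 38 + 57 + 58 + 36 = 521
—
[year_sum2: year = 2 OR attendance BETWEEN 90 AND 92]
student=Diego: ✗
student=Noor: ✗
student=Omar: ✗
student=Lena: ✗
student=Zane: ✓ → 46
student=Wes: ✗
student=Farah: ✗
student=Vik: ✗
student=Priya: ✗
student=Kai: ✗
student=Xiu: ✗
student=Uma: ✓ → 48
student=Bob: ✗
year_sum2 = 46 + 48 = 94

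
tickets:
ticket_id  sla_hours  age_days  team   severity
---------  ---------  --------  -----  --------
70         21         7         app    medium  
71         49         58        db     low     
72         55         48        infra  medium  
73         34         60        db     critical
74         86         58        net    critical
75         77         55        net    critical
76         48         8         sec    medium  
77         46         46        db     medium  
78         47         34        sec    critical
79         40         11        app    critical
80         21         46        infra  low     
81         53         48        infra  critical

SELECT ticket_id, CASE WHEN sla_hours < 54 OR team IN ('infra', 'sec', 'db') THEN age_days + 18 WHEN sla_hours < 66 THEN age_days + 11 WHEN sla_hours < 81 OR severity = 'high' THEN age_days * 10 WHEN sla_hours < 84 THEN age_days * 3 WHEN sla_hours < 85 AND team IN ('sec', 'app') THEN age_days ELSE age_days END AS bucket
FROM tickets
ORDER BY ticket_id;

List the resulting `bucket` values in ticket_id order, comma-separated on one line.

ticket_id=70: sla_hours < 54 OR team IN ('infra', 'sec', 'db') → 25
ticket_id=71: sla_hours < 54 OR team IN ('infra', 'sec', 'db') → 76
ticket_id=72: sla_hours < 54 OR team IN ('infra', 'sec', 'db') → 66
ticket_id=73: sla_hours < 54 OR team IN ('infra', 'sec', 'db') → 78
ticket_id=74: ELSE → 58
ticket_id=75: sla_hours < 81 OR severity = 'high' → 550
ticket_id=76: sla_hours < 54 OR team IN ('infra', 'sec', 'db') → 26
ticket_id=77: sla_hours < 54 OR team IN ('infra', 'sec', 'db') → 64
ticket_id=78: sla_hours < 54 OR team IN ('infra', 'sec', 'db') → 52
ticket_id=79: sla_hours < 54 OR team IN ('infra', 'sec', 'db') → 29
ticket_id=80: sla_hours < 54 OR team IN ('infra', 'sec', 'db') → 64
ticket_id=81: sla_hours < 54 OR team IN ('infra', 'sec', 'db') → 66

25, 76, 66, 78, 58, 550, 26, 64, 52, 29, 64, 66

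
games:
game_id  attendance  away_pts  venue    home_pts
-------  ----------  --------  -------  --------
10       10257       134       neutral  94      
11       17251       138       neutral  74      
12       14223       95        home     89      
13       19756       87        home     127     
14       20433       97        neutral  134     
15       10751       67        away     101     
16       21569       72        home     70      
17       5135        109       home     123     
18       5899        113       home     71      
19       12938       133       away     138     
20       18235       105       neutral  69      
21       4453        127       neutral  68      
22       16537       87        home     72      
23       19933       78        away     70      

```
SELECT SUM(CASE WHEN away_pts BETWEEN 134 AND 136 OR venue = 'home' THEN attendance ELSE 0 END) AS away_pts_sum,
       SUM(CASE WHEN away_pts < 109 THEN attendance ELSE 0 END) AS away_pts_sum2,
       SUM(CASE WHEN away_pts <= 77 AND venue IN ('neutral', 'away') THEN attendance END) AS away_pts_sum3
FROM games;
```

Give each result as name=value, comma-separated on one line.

[away_pts_sum: away_pts BETWEEN 134 AND 136 OR venue = 'home']
game_id=10: ✓ → 10257
game_id=11: ✗
game_id=12: ✓ → 14223
game_id=13: ✓ → 19756
game_id=14: ✗
game_id=15: ✗
game_id=16: ✓ → 21569
game_id=17: ✓ → 5135
game_id=18: ✓ → 5899
game_id=19: ✗
game_id=20: ✗
game_id=21: ✗
game_id=22: ✓ → 16537
game_id=23: ✗
away_pts_sum = 10257 + 14223 + 19756 + 21569 + 5135 + 5899 + 16537 = 93376
—
[away_pts_sum2: away_pts < 109]
game_id=10: ✗
game_id=11: ✗
game_id=12: ✓ → 14223
game_id=13: ✓ → 19756
game_id=14: ✓ → 20433
game_id=15: ✓ → 10751
game_id=16: ✓ → 21569
game_id=17: ✗
game_id=18: ✗
game_id=19: ✗
game_id=20: ✓ → 18235
game_id=21: ✗
game_id=22: ✓ → 16537
game_id=23: ✓ → 19933
away_pts_sum2 = 14223 + 19756 + 20433 + 10751 + 21569 + 18235 + 16537 + 19933 = 141437
—
[away_pts_sum3: away_pts <= 77 AND venue IN ('neutral', 'away')]
game_id=10: ✗
game_id=11: ✗
game_id=12: ✗
game_id=13: ✗
game_id=14: ✗
game_id=15: ✓ → 10751
game_id=16: ✗
game_id=17: ✗
game_id=18: ✗
game_id=19: ✗
game_id=20: ✗
game_id=21: ✗
game_id=22: ✗
game_id=23: ✗
away_pts_sum3 = 10751

away_pts_sum=93376, away_pts_sum2=141437, away_pts_sum3=10751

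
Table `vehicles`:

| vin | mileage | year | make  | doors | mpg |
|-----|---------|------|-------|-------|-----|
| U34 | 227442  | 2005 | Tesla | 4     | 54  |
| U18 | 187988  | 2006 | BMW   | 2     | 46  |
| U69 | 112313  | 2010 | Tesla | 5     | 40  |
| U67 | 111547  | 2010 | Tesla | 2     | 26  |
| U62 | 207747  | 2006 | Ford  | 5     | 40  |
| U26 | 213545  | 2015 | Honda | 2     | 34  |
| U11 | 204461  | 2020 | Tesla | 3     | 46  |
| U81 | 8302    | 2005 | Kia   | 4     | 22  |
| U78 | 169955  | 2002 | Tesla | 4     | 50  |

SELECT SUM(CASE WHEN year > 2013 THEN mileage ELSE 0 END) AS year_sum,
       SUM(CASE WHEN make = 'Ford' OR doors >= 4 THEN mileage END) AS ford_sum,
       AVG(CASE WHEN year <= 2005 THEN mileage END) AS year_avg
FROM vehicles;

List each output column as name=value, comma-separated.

[year_sum: year > 2013]
vin=U34: ✗
vin=U18: ✗
vin=U69: ✗
vin=U67: ✗
vin=U62: ✗
vin=U26: ✓ → 213545
vin=U11: ✓ → 204461
vin=U81: ✗
vin=U78: ✗
year_sum = 213545 + 204461 = 418006
—
[ford_sum: make = 'Ford' OR doors >= 4]
vin=U34: ✓ → 227442
vin=U18: ✗
vin=U69: ✓ → 112313
vin=U67: ✗
vin=U62: ✓ → 207747
vin=U26: ✗
vin=U11: ✗
vin=U81: ✓ → 8302
vin=U78: ✓ → 169955
ford_sum = 227442 + 112313 + 207747 + 8302 + 169955 = 725759
—
[year_avg: year <= 2005]
vin=U34: ✓ → 227442
vin=U18: ✗
vin=U69: ✗
vin=U67: ✗
vin=U62: ✗
vin=U26: ✗
vin=U11: ✗
vin=U81: ✓ → 8302
vin=U78: ✓ → 169955
year_avg = (227442 + 8302 + 169955) / 3 = 135233

year_sum=418006, ford_sum=725759, year_avg=135233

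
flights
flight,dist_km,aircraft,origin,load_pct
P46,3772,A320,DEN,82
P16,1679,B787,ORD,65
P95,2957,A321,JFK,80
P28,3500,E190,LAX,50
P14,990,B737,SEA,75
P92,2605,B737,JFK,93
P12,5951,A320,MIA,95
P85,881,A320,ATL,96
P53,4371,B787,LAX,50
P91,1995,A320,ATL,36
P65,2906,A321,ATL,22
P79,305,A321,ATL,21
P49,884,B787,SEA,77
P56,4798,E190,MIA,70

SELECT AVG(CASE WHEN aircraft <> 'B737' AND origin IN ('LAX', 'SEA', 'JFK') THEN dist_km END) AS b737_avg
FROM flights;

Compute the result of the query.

flight=P46: ✗
flight=P16: ✗
flight=P95: ✓ → 2957
flight=P28: ✓ → 3500
flight=P14: ✗
flight=P92: ✗
flight=P12: ✗
flight=P85: ✗
flight=P53: ✓ → 4371
flight=P91: ✗
flight=P65: ✗
flight=P79: ✗
flight=P49: ✓ → 884
flight=P56: ✗
b737_avg = (2957 + 3500 + 4371 + 884) / 4 = 2928

2928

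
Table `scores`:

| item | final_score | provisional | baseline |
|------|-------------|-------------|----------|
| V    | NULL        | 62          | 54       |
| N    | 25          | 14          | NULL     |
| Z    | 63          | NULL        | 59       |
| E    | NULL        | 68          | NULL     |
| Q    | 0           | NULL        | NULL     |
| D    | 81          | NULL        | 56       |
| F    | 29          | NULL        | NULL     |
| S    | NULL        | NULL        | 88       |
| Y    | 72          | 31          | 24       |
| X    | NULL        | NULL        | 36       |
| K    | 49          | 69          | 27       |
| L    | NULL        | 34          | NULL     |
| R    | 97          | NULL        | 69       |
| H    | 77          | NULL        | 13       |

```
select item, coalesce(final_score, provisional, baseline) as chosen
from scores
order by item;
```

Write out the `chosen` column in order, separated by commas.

81, 68, 29, 77, 49, 34, 25, 0, 97, 88, 62, 36, 72, 63

item=D: final_score=81 → 81
item=E: final_score=NULL, provisional=68 → 68
item=F: final_score=29 → 29
item=H: final_score=77 → 77
item=K: final_score=49 → 49
item=L: final_score=NULL, provisional=34 → 34
item=N: final_score=25 → 25
item=Q: final_score=0 → 0
item=R: final_score=97 → 97
item=S: final_score=NULL, provisional=NULL, baseline=88 → 88
item=V: final_score=NULL, provisional=62 → 62
item=X: final_score=NULL, provisional=NULL, baseline=36 → 36
item=Y: final_score=72 → 72
item=Z: final_score=63 → 63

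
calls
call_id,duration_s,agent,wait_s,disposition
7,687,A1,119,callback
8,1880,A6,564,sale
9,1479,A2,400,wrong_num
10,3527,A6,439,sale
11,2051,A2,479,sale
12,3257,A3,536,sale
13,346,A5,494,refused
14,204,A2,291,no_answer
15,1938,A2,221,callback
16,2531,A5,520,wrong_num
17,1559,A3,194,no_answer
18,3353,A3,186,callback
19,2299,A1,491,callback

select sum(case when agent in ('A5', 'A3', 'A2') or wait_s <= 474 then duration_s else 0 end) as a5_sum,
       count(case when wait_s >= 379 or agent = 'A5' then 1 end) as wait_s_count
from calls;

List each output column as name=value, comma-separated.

[a5_sum: agent in ('A5', 'A3', 'A2') or wait_s <= 474]
call_id=7: ✓ → 687
call_id=8: ✗
call_id=9: ✓ → 1479
call_id=10: ✓ → 3527
call_id=11: ✓ → 2051
call_id=12: ✓ → 3257
call_id=13: ✓ → 346
call_id=14: ✓ → 204
call_id=15: ✓ → 1938
call_id=16: ✓ → 2531
call_id=17: ✓ → 1559
call_id=18: ✓ → 3353
call_id=19: ✗
a5_sum = 687 + 1479 + 3527 + 2051 + 3257 + 346 + 204 + 1938 + 2531 + 1559 + 3353 = 20932
—
[wait_s_count: wait_s >= 379 or agent = 'A5']
call_id=7: ✗
call_id=8: ✓ → 1
call_id=9: ✓ → 1
call_id=10: ✓ → 1
call_id=11: ✓ → 1
call_id=12: ✓ → 1
call_id=13: ✓ → 1
call_id=14: ✗
call_id=15: ✗
call_id=16: ✓ → 1
call_id=17: ✗
call_id=18: ✗
call_id=19: ✓ → 1
wait_s_count = COUNT(1, 1, 1, 1, 1, 1, 1, 1) = 8

a5_sum=20932, wait_s_count=8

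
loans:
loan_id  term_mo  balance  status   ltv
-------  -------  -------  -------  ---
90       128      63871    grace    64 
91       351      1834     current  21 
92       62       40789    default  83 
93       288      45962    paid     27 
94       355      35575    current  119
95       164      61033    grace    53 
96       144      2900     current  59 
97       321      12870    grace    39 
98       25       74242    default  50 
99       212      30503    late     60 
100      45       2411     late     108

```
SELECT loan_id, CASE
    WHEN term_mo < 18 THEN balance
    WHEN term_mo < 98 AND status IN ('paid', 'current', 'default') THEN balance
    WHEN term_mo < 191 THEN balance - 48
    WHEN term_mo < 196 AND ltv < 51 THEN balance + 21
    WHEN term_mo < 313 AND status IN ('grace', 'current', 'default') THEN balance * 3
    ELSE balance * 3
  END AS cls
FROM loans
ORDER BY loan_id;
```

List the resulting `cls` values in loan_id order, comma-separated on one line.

63823, 5502, 40789, 137886, 106725, 60985, 2852, 38610, 74242, 91509, 2363

loan_id=90: term_mo < 191 → 63823
loan_id=91: ELSE → 5502
loan_id=92: term_mo < 98 AND status IN ('paid', 'current', 'default') → 40789
loan_id=93: ELSE → 137886
loan_id=94: ELSE → 106725
loan_id=95: term_mo < 191 → 60985
loan_id=96: term_mo < 191 → 2852
loan_id=97: ELSE → 38610
loan_id=98: term_mo < 98 AND status IN ('paid', 'current', 'default') → 74242
loan_id=99: ELSE → 91509
loan_id=100: term_mo < 191 → 2363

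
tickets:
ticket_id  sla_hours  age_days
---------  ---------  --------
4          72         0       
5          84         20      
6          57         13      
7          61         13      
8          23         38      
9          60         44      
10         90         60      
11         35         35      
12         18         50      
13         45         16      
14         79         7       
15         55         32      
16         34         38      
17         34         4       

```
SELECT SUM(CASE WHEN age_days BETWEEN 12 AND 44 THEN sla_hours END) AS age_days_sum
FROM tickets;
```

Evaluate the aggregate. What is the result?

ticket_id=4: ✗
ticket_id=5: ✓ → 84
ticket_id=6: ✓ → 57
ticket_id=7: ✓ → 61
ticket_id=8: ✓ → 23
ticket_id=9: ✓ → 60
ticket_id=10: ✗
ticket_id=11: ✓ → 35
ticket_id=12: ✗
ticket_id=13: ✓ → 45
ticket_id=14: ✗
ticket_id=15: ✓ → 55
ticket_id=16: ✓ → 34
ticket_id=17: ✗
age_days_sum = 84 + 57 + 61 + 23 + 60 + 35 + 45 + 55 + 34 = 454

454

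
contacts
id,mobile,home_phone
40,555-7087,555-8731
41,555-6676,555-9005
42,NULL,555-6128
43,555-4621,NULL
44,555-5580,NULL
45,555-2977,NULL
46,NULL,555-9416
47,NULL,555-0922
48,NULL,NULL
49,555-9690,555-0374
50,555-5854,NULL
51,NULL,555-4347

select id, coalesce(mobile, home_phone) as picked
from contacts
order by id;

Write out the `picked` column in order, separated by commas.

555-7087, 555-6676, 555-6128, 555-4621, 555-5580, 555-2977, 555-9416, 555-0922, NULL, 555-9690, 555-5854, 555-4347

id=40: mobile=555-7087 → 555-7087
id=41: mobile=555-6676 → 555-6676
id=42: mobile=NULL, home_phone=555-6128 → 555-6128
id=43: mobile=555-4621 → 555-4621
id=44: mobile=555-5580 → 555-5580
id=45: mobile=555-2977 → 555-2977
id=46: mobile=NULL, home_phone=555-9416 → 555-9416
id=47: mobile=NULL, home_phone=555-0922 → 555-0922
id=48: mobile=NULL, home_phone=NULL (all NULL) → NULL
id=49: mobile=555-9690 → 555-9690
id=50: mobile=555-5854 → 555-5854
id=51: mobile=NULL, home_phone=555-4347 → 555-4347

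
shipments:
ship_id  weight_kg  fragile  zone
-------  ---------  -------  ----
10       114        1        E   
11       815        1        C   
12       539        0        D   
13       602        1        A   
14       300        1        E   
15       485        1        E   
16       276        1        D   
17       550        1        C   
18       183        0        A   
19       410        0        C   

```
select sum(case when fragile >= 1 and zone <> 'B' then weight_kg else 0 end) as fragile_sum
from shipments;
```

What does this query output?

3142

ship_id=10: ✓ → 114
ship_id=11: ✓ → 815
ship_id=12: ✗
ship_id=13: ✓ → 602
ship_id=14: ✓ → 300
ship_id=15: ✓ → 485
ship_id=16: ✓ → 276
ship_id=17: ✓ → 550
ship_id=18: ✗
ship_id=19: ✗
fragile_sum = 114 + 815 + 602 + 300 + 485 + 276 + 550 = 3142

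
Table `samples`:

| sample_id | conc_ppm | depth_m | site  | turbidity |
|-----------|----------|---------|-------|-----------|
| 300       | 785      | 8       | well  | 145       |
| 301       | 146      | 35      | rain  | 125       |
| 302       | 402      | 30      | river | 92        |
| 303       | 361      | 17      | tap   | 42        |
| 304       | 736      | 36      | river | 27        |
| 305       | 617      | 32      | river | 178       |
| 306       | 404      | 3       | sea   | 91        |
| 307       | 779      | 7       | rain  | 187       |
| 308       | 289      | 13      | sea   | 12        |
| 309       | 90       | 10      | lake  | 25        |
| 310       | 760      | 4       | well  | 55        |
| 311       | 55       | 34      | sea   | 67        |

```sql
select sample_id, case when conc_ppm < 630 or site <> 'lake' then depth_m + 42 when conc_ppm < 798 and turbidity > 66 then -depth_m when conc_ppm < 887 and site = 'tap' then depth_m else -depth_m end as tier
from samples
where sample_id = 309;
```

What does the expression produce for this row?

52

sample_id = 309: conc_ppm=90, depth_m=10, site=lake, turbidity=25.
conc_ppm < 630 or site <> 'lake' → true → 52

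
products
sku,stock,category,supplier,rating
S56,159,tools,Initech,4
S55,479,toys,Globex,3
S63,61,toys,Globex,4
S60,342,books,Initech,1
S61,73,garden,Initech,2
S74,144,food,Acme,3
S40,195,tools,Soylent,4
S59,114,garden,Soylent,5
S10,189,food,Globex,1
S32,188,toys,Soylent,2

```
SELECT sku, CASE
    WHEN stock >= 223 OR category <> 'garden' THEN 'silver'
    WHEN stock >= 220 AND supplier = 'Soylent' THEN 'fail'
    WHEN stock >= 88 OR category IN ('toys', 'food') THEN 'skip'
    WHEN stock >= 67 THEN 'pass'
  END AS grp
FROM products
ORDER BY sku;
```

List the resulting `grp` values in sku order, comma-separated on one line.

silver, silver, silver, silver, silver, skip, silver, pass, silver, silver

sku=S10: stock >= 223 OR category <> 'garden' → silver
sku=S32: stock >= 223 OR category <> 'garden' → silver
sku=S40: stock >= 223 OR category <> 'garden' → silver
sku=S55: stock >= 223 OR category <> 'garden' → silver
sku=S56: stock >= 223 OR category <> 'garden' → silver
sku=S59: stock >= 88 OR category IN ('toys', 'food') → skip
sku=S60: stock >= 223 OR category <> 'garden' → silver
sku=S61: stock >= 67 → pass
sku=S63: stock >= 223 OR category <> 'garden' → silver
sku=S74: stock >= 223 OR category <> 'garden' → silver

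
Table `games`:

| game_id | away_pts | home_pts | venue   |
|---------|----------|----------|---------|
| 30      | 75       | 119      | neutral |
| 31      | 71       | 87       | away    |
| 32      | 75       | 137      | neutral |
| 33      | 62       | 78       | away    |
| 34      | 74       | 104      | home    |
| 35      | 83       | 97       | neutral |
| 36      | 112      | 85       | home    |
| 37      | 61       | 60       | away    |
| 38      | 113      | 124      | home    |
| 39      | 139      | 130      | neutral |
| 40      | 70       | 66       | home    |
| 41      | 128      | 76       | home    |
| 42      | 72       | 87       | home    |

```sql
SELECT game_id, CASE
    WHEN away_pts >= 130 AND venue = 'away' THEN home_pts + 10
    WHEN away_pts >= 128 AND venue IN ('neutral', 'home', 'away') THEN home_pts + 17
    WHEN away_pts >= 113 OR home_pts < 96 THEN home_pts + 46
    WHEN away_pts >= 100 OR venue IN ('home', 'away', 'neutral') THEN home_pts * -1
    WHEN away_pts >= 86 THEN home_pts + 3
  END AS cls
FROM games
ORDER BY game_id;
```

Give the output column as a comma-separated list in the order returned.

game_id=30: away_pts >= 100 OR venue IN ('home', 'away', 'neutral') → -119
game_id=31: away_pts >= 113 OR home_pts < 96 → 133
game_id=32: away_pts >= 100 OR venue IN ('home', 'away', 'neutral') → -137
game_id=33: away_pts >= 113 OR home_pts < 96 → 124
game_id=34: away_pts >= 100 OR venue IN ('home', 'away', 'neutral') → -104
game_id=35: away_pts >= 100 OR venue IN ('home', 'away', 'neutral') → -97
game_id=36: away_pts >= 113 OR home_pts < 96 → 131
game_id=37: away_pts >= 113 OR home_pts < 96 → 106
game_id=38: away_pts >= 113 OR home_pts < 96 → 170
game_id=39: away_pts >= 128 AND venue IN ('neutral', 'home', 'away') → 147
game_id=40: away_pts >= 113 OR home_pts < 96 → 112
game_id=41: away_pts >= 128 AND venue IN ('neutral', 'home', 'away') → 93
game_id=42: away_pts >= 113 OR home_pts < 96 → 133

-119, 133, -137, 124, -104, -97, 131, 106, 170, 147, 112, 93, 133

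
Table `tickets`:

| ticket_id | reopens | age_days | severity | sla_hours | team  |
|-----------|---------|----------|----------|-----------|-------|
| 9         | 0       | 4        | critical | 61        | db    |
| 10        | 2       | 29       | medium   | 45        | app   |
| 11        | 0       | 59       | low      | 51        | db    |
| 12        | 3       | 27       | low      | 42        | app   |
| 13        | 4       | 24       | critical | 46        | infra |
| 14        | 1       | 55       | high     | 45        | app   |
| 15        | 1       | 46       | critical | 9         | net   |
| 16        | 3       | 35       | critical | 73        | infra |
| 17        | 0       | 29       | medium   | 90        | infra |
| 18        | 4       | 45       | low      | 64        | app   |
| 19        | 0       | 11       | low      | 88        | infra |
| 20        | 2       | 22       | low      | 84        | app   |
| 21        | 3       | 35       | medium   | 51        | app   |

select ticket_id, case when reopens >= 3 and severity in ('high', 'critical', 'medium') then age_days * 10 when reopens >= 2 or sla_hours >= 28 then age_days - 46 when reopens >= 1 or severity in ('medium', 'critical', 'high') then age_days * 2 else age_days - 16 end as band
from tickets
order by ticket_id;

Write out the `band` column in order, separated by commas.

-42, -17, 13, -19, 240, 9, 92, 350, -17, -1, -35, -24, 350

ticket_id=9: reopens >= 2 or sla_hours >= 28 → -42
ticket_id=10: reopens >= 2 or sla_hours >= 28 → -17
ticket_id=11: reopens >= 2 or sla_hours >= 28 → 13
ticket_id=12: reopens >= 2 or sla_hours >= 28 → -19
ticket_id=13: reopens >= 3 and severity in ('high', 'critical', 'medium') → 240
ticket_id=14: reopens >= 2 or sla_hours >= 28 → 9
ticket_id=15: reopens >= 1 or severity in ('medium', 'critical', 'high') → 92
ticket_id=16: reopens >= 3 and severity in ('high', 'critical', 'medium') → 350
ticket_id=17: reopens >= 2 or sla_hours >= 28 → -17
ticket_id=18: reopens >= 2 or sla_hours >= 28 → -1
ticket_id=19: reopens >= 2 or sla_hours >= 28 → -35
ticket_id=20: reopens >= 2 or sla_hours >= 28 → -24
ticket_id=21: reopens >= 3 and severity in ('high', 'critical', 'medium') → 350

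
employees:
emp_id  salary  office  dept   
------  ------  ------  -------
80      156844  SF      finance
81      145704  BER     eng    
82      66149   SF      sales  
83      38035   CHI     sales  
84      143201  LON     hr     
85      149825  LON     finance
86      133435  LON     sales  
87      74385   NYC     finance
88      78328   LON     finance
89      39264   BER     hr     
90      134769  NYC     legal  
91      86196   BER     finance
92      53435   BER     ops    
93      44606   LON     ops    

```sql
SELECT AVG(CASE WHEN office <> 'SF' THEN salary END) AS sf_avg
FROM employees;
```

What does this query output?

93431.9166666667

emp_id=80: ✗
emp_id=81: ✓ → 145704
emp_id=82: ✗
emp_id=83: ✓ → 38035
emp_id=84: ✓ → 143201
emp_id=85: ✓ → 149825
emp_id=86: ✓ → 133435
emp_id=87: ✓ → 74385
emp_id=88: ✓ → 78328
emp_id=89: ✓ → 39264
emp_id=90: ✓ → 134769
emp_id=91: ✓ → 86196
emp_id=92: ✓ → 53435
emp_id=93: ✓ → 44606
sf_avg = (145704 + 38035 + 143201 + 149825 + 133435 + 74385 + 78328 + 39264 + 134769 + 86196 + 53435 + 44606) / 12 = 93431.9166666667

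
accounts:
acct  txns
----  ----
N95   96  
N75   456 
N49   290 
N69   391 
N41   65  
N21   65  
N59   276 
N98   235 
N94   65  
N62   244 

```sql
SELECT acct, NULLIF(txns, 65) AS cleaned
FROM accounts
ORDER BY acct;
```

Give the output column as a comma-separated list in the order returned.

acct=N21: txns=65 vs 65: equal → NULL
acct=N41: txns=65 vs 65: equal → NULL
acct=N49: txns=290 vs 65: differ → 290
acct=N59: txns=276 vs 65: differ → 276
acct=N62: txns=244 vs 65: differ → 244
acct=N69: txns=391 vs 65: differ → 391
acct=N75: txns=456 vs 65: differ → 456
acct=N94: txns=65 vs 65: equal → NULL
acct=N95: txns=96 vs 65: differ → 96
acct=N98: txns=235 vs 65: differ → 235

NULL, NULL, 290, 276, 244, 391, 456, NULL, 96, 235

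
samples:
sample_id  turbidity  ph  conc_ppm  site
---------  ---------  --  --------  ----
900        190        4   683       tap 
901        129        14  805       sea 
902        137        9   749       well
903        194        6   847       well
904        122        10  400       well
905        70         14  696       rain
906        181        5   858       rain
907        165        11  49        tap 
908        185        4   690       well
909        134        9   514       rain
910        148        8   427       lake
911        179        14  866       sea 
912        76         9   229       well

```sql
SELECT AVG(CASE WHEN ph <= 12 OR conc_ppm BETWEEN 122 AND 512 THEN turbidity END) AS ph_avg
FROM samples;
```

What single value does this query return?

153.2

sample_id=900: ✓ → 190
sample_id=901: ✗
sample_id=902: ✓ → 137
sample_id=903: ✓ → 194
sample_id=904: ✓ → 122
sample_id=905: ✗
sample_id=906: ✓ → 181
sample_id=907: ✓ → 165
sample_id=908: ✓ → 185
sample_id=909: ✓ → 134
sample_id=910: ✓ → 148
sample_id=911: ✗
sample_id=912: ✓ → 76
ph_avg = (190 + 137 + 194 + 122 + 181 + 165 + 185 + 134 + 148 + 76) / 10 = 153.2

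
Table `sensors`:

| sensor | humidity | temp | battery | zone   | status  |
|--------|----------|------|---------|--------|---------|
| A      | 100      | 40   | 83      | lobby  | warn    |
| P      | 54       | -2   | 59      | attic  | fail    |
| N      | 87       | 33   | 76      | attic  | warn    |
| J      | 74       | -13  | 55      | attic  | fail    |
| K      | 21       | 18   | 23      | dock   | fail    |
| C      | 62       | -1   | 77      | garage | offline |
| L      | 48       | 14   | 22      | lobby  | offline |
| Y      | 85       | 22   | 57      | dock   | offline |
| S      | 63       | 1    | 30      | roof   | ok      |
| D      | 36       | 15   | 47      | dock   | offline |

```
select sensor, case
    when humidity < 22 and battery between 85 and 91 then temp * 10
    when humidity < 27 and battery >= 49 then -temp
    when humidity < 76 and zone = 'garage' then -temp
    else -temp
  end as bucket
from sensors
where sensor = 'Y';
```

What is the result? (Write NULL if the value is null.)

sensor = Y: humidity=85, temp=22, battery=57, zone=dock, status=offline.
humidity < 22 and battery between 85 and 91 → false
humidity < 27 and battery >= 49 → false
humidity < 76 and zone = 'garage' → false
No prior WHEN matched → ELSE → -22

-22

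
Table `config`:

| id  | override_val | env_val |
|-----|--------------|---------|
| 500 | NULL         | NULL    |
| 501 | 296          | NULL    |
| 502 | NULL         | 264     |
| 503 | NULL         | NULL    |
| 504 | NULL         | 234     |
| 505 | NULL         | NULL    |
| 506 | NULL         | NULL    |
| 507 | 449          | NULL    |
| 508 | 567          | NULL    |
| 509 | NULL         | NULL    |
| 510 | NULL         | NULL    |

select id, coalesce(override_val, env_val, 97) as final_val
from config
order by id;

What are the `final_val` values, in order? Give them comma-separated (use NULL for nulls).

id=500: override_val=NULL, env_val=NULL, → literal 97 → 97
id=501: override_val=296 → 296
id=502: override_val=NULL, env_val=264 → 264
id=503: override_val=NULL, env_val=NULL, → literal 97 → 97
id=504: override_val=NULL, env_val=234 → 234
id=505: override_val=NULL, env_val=NULL, → literal 97 → 97
id=506: override_val=NULL, env_val=NULL, → literal 97 → 97
id=507: override_val=449 → 449
id=508: override_val=567 → 567
id=509: override_val=NULL, env_val=NULL, → literal 97 → 97
id=510: override_val=NULL, env_val=NULL, → literal 97 → 97

97, 296, 264, 97, 234, 97, 97, 449, 567, 97, 97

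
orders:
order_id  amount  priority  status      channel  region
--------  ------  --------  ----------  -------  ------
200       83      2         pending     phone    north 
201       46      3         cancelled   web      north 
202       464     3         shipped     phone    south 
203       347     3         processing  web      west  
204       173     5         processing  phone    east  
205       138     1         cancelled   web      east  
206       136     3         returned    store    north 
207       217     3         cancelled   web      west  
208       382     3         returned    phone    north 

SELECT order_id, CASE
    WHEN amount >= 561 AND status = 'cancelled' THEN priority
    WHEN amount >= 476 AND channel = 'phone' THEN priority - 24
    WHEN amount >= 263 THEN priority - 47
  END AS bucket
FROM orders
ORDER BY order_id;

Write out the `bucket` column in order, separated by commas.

NULL, NULL, -44, -44, NULL, NULL, NULL, NULL, -44

order_id=200: (no match → NULL) → NULL
order_id=201: (no match → NULL) → NULL
order_id=202: amount >= 263 → -44
order_id=203: amount >= 263 → -44
order_id=204: (no match → NULL) → NULL
order_id=205: (no match → NULL) → NULL
order_id=206: (no match → NULL) → NULL
order_id=207: (no match → NULL) → NULL
order_id=208: amount >= 263 → -44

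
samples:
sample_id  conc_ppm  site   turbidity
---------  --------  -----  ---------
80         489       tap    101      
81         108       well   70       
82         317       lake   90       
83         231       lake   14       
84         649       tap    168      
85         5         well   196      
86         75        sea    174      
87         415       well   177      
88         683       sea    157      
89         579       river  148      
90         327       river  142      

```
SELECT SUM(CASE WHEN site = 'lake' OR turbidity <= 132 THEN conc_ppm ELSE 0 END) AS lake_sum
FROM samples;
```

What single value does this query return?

1145

sample_id=80: ✓ → 489
sample_id=81: ✓ → 108
sample_id=82: ✓ → 317
sample_id=83: ✓ → 231
sample_id=84: ✗
sample_id=85: ✗
sample_id=86: ✗
sample_id=87: ✗
sample_id=88: ✗
sample_id=89: ✗
sample_id=90: ✗
lake_sum = 489 + 108 + 317 + 231 = 1145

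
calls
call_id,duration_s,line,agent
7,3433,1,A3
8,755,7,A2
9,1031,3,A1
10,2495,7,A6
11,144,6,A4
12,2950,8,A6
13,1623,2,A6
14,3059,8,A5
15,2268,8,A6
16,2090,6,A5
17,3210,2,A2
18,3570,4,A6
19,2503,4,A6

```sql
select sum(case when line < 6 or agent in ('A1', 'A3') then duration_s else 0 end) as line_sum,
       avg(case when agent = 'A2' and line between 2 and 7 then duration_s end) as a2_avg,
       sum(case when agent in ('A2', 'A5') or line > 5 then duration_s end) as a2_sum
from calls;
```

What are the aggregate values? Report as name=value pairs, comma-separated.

line_sum=15370, a2_avg=1982.5, a2_sum=16971

[line_sum: line < 6 or agent in ('A1', 'A3')]
call_id=7: ✓ → 3433
call_id=8: ✗
call_id=9: ✓ → 1031
call_id=10: ✗
call_id=11: ✗
call_id=12: ✗
call_id=13: ✓ → 1623
call_id=14: ✗
call_id=15: ✗
call_id=16: ✗
call_id=17: ✓ → 3210
call_id=18: ✓ → 3570
call_id=19: ✓ → 2503
line_sum = 3433 + 1031 + 1623 + 3210 + 3570 + 2503 = 15370
—
[a2_avg: agent = 'A2' and line between 2 and 7]
call_id=7: ✗
call_id=8: ✓ → 755
call_id=9: ✗
call_id=10: ✗
call_id=11: ✗
call_id=12: ✗
call_id=13: ✗
call_id=14: ✗
call_id=15: ✗
call_id=16: ✗
call_id=17: ✓ → 3210
call_id=18: ✗
call_id=19: ✗
a2_avg = (755 + 3210) / 2 = 1982.5
—
[a2_sum: agent in ('A2', 'A5') or line > 5]
call_id=7: ✗
call_id=8: ✓ → 755
call_id=9: ✗
call_id=10: ✓ → 2495
call_id=11: ✓ → 144
call_id=12: ✓ → 2950
call_id=13: ✗
call_id=14: ✓ → 3059
call_id=15: ✓ → 2268
call_id=16: ✓ → 2090
call_id=17: ✓ → 3210
call_id=18: ✗
call_id=19: ✗
a2_sum = 755 + 2495 + 144 + 2950 + 3059 + 2268 + 2090 + 3210 = 16971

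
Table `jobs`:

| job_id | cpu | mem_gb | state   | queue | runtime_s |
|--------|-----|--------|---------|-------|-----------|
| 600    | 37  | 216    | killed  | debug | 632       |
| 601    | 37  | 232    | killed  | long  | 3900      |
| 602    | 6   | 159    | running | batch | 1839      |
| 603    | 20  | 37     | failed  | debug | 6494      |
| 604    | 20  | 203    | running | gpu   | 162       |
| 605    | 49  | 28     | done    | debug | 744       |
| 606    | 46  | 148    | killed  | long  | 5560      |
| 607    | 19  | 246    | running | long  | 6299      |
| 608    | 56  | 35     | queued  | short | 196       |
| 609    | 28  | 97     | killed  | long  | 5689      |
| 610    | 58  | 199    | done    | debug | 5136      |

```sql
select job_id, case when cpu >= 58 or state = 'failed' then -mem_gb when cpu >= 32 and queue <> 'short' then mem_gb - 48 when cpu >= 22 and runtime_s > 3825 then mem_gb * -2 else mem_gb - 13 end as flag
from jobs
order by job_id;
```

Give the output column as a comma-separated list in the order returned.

168, 184, 146, -37, 190, -20, 100, 233, 22, -194, -199

job_id=600: cpu >= 32 and queue <> 'short' → 168
job_id=601: cpu >= 32 and queue <> 'short' → 184
job_id=602: ELSE → 146
job_id=603: cpu >= 58 or state = 'failed' → -37
job_id=604: ELSE → 190
job_id=605: cpu >= 32 and queue <> 'short' → -20
job_id=606: cpu >= 32 and queue <> 'short' → 100
job_id=607: ELSE → 233
job_id=608: ELSE → 22
job_id=609: cpu >= 22 and runtime_s > 3825 → -194
job_id=610: cpu >= 58 or state = 'failed' → -199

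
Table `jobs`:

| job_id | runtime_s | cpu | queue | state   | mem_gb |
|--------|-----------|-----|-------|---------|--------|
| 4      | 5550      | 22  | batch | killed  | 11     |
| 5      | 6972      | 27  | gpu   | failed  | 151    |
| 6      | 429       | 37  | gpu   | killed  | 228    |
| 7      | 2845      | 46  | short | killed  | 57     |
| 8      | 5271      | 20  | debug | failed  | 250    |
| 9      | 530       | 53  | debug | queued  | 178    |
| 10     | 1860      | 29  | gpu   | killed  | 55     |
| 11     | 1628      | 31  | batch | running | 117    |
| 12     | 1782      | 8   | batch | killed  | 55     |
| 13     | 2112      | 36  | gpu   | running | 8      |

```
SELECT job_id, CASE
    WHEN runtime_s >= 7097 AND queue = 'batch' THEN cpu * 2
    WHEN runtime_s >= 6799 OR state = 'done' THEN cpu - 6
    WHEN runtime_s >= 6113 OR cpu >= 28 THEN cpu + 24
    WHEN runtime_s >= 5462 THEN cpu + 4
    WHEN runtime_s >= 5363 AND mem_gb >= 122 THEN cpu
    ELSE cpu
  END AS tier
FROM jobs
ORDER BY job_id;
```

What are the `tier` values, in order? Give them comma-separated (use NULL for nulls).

job_id=4: runtime_s >= 5462 → 26
job_id=5: runtime_s >= 6799 OR state = 'done' → 21
job_id=6: runtime_s >= 6113 OR cpu >= 28 → 61
job_id=7: runtime_s >= 6113 OR cpu >= 28 → 70
job_id=8: ELSE → 20
job_id=9: runtime_s >= 6113 OR cpu >= 28 → 77
job_id=10: runtime_s >= 6113 OR cpu >= 28 → 53
job_id=11: runtime_s >= 6113 OR cpu >= 28 → 55
job_id=12: ELSE → 8
job_id=13: runtime_s >= 6113 OR cpu >= 28 → 60

26, 21, 61, 70, 20, 77, 53, 55, 8, 60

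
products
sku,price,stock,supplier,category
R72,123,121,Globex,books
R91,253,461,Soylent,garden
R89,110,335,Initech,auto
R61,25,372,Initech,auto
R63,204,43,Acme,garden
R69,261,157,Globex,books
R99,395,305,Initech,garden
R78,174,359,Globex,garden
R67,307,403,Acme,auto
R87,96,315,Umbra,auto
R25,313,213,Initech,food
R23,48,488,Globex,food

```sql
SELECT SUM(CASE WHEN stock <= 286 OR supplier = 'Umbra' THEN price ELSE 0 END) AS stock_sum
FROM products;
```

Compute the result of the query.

997

sku=R72: ✓ → 123
sku=R91: ✗
sku=R89: ✗
sku=R61: ✗
sku=R63: ✓ → 204
sku=R69: ✓ → 261
sku=R99: ✗
sku=R78: ✗
sku=R67: ✗
sku=R87: ✓ → 96
sku=R25: ✓ → 313
sku=R23: ✗
stock_sum = 123 + 204 + 261 + 96 + 313 = 997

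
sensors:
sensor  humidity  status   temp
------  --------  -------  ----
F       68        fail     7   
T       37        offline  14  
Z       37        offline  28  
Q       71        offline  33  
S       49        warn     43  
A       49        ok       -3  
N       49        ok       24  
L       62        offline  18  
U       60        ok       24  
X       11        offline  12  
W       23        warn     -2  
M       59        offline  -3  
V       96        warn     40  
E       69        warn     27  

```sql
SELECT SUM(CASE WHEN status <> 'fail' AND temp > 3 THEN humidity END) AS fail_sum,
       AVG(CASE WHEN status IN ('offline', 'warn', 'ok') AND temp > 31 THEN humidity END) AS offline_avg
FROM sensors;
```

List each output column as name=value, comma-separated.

fail_sum=541, offline_avg=72

[fail_sum: status <> 'fail' AND temp > 3]
sensor=F: ✗
sensor=T: ✓ → 37
sensor=Z: ✓ → 37
sensor=Q: ✓ → 71
sensor=S: ✓ → 49
sensor=A: ✗
sensor=N: ✓ → 49
sensor=L: ✓ → 62
sensor=U: ✓ → 60
sensor=X: ✓ → 11
sensor=W: ✗
sensor=M: ✗
sensor=V: ✓ → 96
sensor=E: ✓ → 69
fail_sum = 37 + 37 + 71 + 49 + 49 + 62 + 60 + 11 + 96 + 69 = 541
—
[offline_avg: status IN ('offline', 'warn', 'ok') AND temp > 31]
sensor=F: ✗
sensor=T: ✗
sensor=Z: ✗
sensor=Q: ✓ → 71
sensor=S: ✓ → 49
sensor=A: ✗
sensor=N: ✗
sensor=L: ✗
sensor=U: ✗
sensor=X: ✗
sensor=W: ✗
sensor=M: ✗
sensor=V: ✓ → 96
sensor=E: ✗
offline_avg = (71 + 49 + 96) / 3 = 72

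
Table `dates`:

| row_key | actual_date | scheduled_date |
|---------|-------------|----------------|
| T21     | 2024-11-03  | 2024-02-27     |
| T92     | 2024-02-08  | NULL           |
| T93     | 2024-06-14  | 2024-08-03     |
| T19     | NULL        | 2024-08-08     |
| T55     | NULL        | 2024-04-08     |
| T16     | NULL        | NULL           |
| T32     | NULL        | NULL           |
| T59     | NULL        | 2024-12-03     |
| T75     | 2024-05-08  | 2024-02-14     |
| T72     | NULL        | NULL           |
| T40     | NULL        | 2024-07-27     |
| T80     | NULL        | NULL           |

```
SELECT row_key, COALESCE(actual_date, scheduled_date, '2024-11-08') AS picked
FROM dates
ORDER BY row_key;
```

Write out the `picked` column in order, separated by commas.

row_key=T16: actual_date=NULL, scheduled_date=NULL, → literal 2024-11-08 → 2024-11-08
row_key=T19: actual_date=NULL, scheduled_date=2024-08-08 → 2024-08-08
row_key=T21: actual_date=2024-11-03 → 2024-11-03
row_key=T32: actual_date=NULL, scheduled_date=NULL, → literal 2024-11-08 → 2024-11-08
row_key=T40: actual_date=NULL, scheduled_date=2024-07-27 → 2024-07-27
row_key=T55: actual_date=NULL, scheduled_date=2024-04-08 → 2024-04-08
row_key=T59: actual_date=NULL, scheduled_date=2024-12-03 → 2024-12-03
row_key=T72: actual_date=NULL, scheduled_date=NULL, → literal 2024-11-08 → 2024-11-08
row_key=T75: actual_date=2024-05-08 → 2024-05-08
row_key=T80: actual_date=NULL, scheduled_date=NULL, → literal 2024-11-08 → 2024-11-08
row_key=T92: actual_date=2024-02-08 → 2024-02-08
row_key=T93: actual_date=2024-06-14 → 2024-06-14

2024-11-08, 2024-08-08, 2024-11-03, 2024-11-08, 2024-07-27, 2024-04-08, 2024-12-03, 2024-11-08, 2024-05-08, 2024-11-08, 2024-02-08, 2024-06-14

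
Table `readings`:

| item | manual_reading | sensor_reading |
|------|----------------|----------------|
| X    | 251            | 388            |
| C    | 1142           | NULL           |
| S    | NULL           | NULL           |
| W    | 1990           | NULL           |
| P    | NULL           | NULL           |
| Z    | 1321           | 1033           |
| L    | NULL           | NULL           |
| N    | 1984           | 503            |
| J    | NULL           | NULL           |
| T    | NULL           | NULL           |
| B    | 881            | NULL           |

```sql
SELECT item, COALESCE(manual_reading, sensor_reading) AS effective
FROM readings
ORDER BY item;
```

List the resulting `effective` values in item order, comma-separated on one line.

881, 1142, NULL, NULL, 1984, NULL, NULL, NULL, 1990, 251, 1321

item=B: manual_reading=881 → 881
item=C: manual_reading=1142 → 1142
item=J: manual_reading=NULL, sensor_reading=NULL (all NULL) → NULL
item=L: manual_reading=NULL, sensor_reading=NULL (all NULL) → NULL
item=N: manual_reading=1984 → 1984
item=P: manual_reading=NULL, sensor_reading=NULL (all NULL) → NULL
item=S: manual_reading=NULL, sensor_reading=NULL (all NULL) → NULL
item=T: manual_reading=NULL, sensor_reading=NULL (all NULL) → NULL
item=W: manual_reading=1990 → 1990
item=X: manual_reading=251 → 251
item=Z: manual_reading=1321 → 1321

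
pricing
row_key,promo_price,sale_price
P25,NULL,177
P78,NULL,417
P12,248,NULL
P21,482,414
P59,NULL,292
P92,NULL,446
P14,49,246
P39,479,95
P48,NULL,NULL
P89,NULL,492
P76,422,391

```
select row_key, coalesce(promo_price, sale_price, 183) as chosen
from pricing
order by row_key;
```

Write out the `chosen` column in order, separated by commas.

248, 49, 482, 177, 479, 183, 292, 422, 417, 492, 446

row_key=P12: promo_price=248 → 248
row_key=P14: promo_price=49 → 49
row_key=P21: promo_price=482 → 482
row_key=P25: promo_price=NULL, sale_price=177 → 177
row_key=P39: promo_price=479 → 479
row_key=P48: promo_price=NULL, sale_price=NULL, → literal 183 → 183
row_key=P59: promo_price=NULL, sale_price=292 → 292
row_key=P76: promo_price=422 → 422
row_key=P78: promo_price=NULL, sale_price=417 → 417
row_key=P89: promo_price=NULL, sale_price=492 → 492
row_key=P92: promo_price=NULL, sale_price=446 → 446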